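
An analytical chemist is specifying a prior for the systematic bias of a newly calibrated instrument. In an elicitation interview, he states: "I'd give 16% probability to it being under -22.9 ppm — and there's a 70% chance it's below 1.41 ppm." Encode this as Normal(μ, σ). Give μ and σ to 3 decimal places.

μ = -6.983, σ = 16.005

The p-quantile of Normal(μ,σ) is μ + z_p·σ, with z_{0.16} = -0.9945 and z_{0.7} = 0.5244.
Eliminate σ: μ = (z₂·x₁ − z₁·x₂)/(z₂ − z₁) = (0.5244·-22.9 − (-0.9945)·1.41)/1.519 = -6.983.
Then σ = (x₂ − x₁)/(z₂ − z₁) = (1.41 − -22.9)/1.519 = 16.005.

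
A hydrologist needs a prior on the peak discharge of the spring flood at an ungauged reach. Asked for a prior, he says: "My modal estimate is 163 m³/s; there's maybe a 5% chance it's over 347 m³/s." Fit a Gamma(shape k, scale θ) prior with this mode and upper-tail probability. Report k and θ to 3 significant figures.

Gamma(k,θ) with k>1 has mode (k−1)θ, so θ = 163/(k−1).
Need P(X < 347) = 0.95 with θ tied to k this way. Start at k = 2, θ = 163: P(X<347) ≈ 0.628.
Too low — raise k to concentrate. Iterating converges to k ≈ 5.83.
Then θ = 163/(5.83−1) ≈ 33.7.

k ≈ 5.83, θ ≈ 33.7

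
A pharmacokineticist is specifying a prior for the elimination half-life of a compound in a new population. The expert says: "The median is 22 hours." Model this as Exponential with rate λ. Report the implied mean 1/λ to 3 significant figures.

Exponential median = ln 2 / λ, so λ = ln 2 / 22.0 = 0.0315.
Mean = 1/λ = 31.7 hours.

mean ≈ 31.7 hours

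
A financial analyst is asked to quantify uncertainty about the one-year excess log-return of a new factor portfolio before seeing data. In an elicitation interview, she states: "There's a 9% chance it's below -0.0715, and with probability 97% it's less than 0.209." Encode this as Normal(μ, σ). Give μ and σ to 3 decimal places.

μ = 0.045, σ = 0.087

The p-quantile of Normal(μ,σ) is μ + z_p·σ, with z_{0.09} = -1.341 and z_{0.97} = 1.881.
Eliminate σ: μ = (z₂·x₁ − z₁·x₂)/(z₂ − z₁) = (1.881·-0.0715 − (-1.341)·0.209)/3.222 = 0.045.
Then σ = (x₂ − x₁)/(z₂ − z₁) = (0.209 − -0.0715)/3.222 = 0.087.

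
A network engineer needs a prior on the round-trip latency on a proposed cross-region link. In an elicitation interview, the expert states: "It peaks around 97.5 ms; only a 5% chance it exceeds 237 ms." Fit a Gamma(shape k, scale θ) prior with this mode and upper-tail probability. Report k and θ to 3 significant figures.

k ≈ 4.45, θ ≈ 28.2

Gamma(k,θ) with k>1 has mode (k−1)θ, so θ = 97.5/(k−1).
Need P(X < 237) = 0.95 with θ tied to k this way. Start at k = 2, θ = 97.5: P(X<237) ≈ 0.698.
Too low — raise k to concentrate. Iterating converges to k ≈ 4.45.
Then θ = 97.5/(4.45−1) ≈ 28.2.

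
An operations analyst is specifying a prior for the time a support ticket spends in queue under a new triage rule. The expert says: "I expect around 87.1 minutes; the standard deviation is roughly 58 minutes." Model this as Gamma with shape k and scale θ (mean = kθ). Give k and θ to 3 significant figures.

For Gamma(k, scale θ): mean = kθ, variance = kθ², so CV = 1/√k.
CV = SD/mean = 58/87.1 = 0.6659, hence k = 1/CV² = 2.26.
Then θ = mean/k = 87.1/2.26 = 38.6.

k ≈ 2.26, θ ≈ 38.6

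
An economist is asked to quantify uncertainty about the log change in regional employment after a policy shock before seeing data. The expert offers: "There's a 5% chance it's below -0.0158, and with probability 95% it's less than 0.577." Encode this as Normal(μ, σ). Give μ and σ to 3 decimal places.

μ = 0.281, σ = 0.180

The p-quantile of Normal(μ,σ) is μ + z_p·σ, with z_{0.05} = -1.645 and z_{0.95} = 1.645.
Eliminate σ: μ = (z₂·x₁ − z₁·x₂)/(z₂ − z₁) = (1.645·-0.0158 − (-1.645)·0.577)/3.29 = 0.281.
Then σ = (x₂ − x₁)/(z₂ − z₁) = (0.577 − -0.0158)/3.29 = 0.180.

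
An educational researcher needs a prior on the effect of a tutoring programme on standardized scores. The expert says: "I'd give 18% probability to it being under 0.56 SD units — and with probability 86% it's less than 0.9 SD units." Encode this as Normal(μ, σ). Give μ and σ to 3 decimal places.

μ = 0.716, σ = 0.170

For Normal(μ,σ), the p-quantile is μ + z_p·σ. Here z_{0.18} = -0.9154, z_{0.86} = 1.08.
So 0.56 = μ − 0.9154σ and 0.9 = μ + 1.08σ.
Subtracting: σ = (0.9 − 0.56)/(1.08 − (-0.9154)) = 0.170.
Then μ = 0.56 − (-0.9154)·0.170 = 0.716.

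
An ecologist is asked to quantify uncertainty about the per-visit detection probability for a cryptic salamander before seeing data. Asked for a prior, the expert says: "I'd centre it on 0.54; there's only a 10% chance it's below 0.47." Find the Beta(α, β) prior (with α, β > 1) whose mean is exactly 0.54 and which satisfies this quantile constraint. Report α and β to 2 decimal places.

With mean 0.54 fixed, write α = 0.54s, β = 0.46s where s = α+β.
Need P(θ < 0.47) = 0.1 under Beta(0.54s, 0.46s). Normal approximation: (q−m)/√(m(1−m)/s) ≈ z_{0.1} = -1.28, so s ≈ 0.54·0.46·(-1.28)²/(0.47−0.54)² = 83.3.
At s = 83.3: P(θ<0.47) ≈ 0.100. Adjusting to match 0.1 gives s ≈ 83.42.
So α = 0.54·83.42 ≈ 45.05, β = 0.46·83.42 ≈ 38.37.

α ≈ 45.05, β ≈ 38.37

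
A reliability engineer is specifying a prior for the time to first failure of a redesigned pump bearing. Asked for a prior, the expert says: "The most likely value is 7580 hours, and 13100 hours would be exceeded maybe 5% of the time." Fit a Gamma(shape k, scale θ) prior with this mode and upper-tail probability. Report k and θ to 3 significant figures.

Gamma(k,θ) with k>1 has mode (k−1)θ, so θ = 7580/(k−1).
Need P(X < 13100) = 0.95 with θ tied to k this way. Start at k = 2, θ = 7580: P(X<13100) ≈ 0.515.
Too low — raise k to concentrate. Iterating converges to k ≈ 10.3.
Then θ = 7580/(10.3−1) ≈ 813.

k ≈ 10.3, θ ≈ 813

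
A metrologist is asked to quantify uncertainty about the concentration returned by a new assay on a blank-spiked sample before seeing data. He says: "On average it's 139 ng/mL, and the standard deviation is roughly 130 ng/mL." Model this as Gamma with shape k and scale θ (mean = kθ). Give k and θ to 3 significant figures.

For Gamma(k, scale θ): mean = kθ, variance = kθ², so CV = 1/√k.
CV = SD/mean = 130/139 = 0.9353, hence k = 1/CV² = 1.14.
Then θ = mean/k = 139/1.14 = 122.

k ≈ 1.14, θ ≈ 122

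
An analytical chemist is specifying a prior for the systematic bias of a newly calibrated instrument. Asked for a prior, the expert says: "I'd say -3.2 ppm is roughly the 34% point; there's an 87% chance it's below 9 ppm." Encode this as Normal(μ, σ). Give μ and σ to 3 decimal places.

μ = 0.070, σ = 7.928

For Normal(μ,σ), the p-quantile is μ + z_p·σ. Here z_{0.34} = -0.4125, z_{0.87} = 1.126.
So -3.2 = μ − 0.4125σ and 9 = μ + 1.126σ.
Subtracting: σ = (9 − -3.2)/(1.126 − (-0.4125)) = 7.928.
Then μ = -3.2 − (-0.4125)·7.928 = 0.070.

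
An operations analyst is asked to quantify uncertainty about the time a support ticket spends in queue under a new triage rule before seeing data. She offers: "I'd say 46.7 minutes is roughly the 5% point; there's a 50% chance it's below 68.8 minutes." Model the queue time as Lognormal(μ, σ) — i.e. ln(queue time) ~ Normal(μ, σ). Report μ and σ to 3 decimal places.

If T ~ Lognormal(μ,σ) then ln T ~ Normal(μ,σ), so the p-quantile of ln T is μ + z_p·σ.
ln(46.7) = 3.844 and ln(68.8) = 4.231; z_{0.05} = -1.645, z_{0.5} = 0.
σ = (4.231 − 3.844)/(0 − (-1.645)) = 0.236.
μ = 3.844 − (-1.645)·0.236 = 4.231.

μ ≈ 4.231, σ ≈ 0.236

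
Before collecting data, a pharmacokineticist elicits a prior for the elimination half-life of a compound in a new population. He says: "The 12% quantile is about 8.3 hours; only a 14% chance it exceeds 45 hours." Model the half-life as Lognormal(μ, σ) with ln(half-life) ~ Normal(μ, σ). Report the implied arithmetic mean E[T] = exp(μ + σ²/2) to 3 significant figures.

E[T] ≈ 26.5 hours

If T ~ Lognormal(μ,σ) then ln T ~ Normal(μ,σ), so the p-quantile of ln T is μ + z_p·σ.
ln(8.3) = 2.116 and ln(45) = 3.807; z_{0.12} = -1.175, z_{0.86} = 1.08.
σ = (3.807 − 2.116)/(1.08 − (-1.175)) = 0.750.
μ = 2.116 − (-1.175)·0.750 = 2.997.
E[T] = exp(μ + σ²/2) = exp(2.997 + 0.2809) = 26.5 hours.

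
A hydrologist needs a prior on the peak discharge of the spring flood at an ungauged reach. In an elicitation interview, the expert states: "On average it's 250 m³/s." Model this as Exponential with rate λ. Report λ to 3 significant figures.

Exponential mean = 1/λ, so λ = 1/250.0 = 0.004.

λ ≈ 0.004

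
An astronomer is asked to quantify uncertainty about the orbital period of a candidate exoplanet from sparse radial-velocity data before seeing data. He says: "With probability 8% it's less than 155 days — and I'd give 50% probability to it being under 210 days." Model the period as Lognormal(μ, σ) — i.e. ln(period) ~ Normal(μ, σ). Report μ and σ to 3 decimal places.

μ ≈ 5.347, σ ≈ 0.216

If T ~ Lognormal(μ,σ) then ln T ~ Normal(μ,σ), so the p-quantile of ln T is μ + z_p·σ.
ln(155) = 5.043 and ln(210) = 5.347; z_{0.08} = -1.405, z_{0.5} = 0.
σ = (5.347 − 5.043)/(0 − (-1.405)) = 0.216.
μ = 5.043 − (-1.405)·0.216 = 5.347.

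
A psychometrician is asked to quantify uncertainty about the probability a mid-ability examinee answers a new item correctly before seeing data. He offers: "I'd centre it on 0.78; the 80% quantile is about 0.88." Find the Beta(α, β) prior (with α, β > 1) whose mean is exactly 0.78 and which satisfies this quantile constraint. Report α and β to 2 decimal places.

α ≈ 9.79, β ≈ 2.76

With mean 0.78 fixed, write α = 0.78s, β = 0.22s where s = α+β.
Need P(θ < 0.88) = 0.8 under Beta(0.78s, 0.22s). Normal approximation: (q−m)/√(m(1−m)/s) ≈ z_{0.8} = 0.842, so s ≈ 0.78·0.22·(0.842)²/(0.88−0.78)² = 12.2.
At s = 12.2: P(θ<0.88) ≈ 0.795. Adjusting to match 0.8 gives s ≈ 12.55.
So α = 0.78·12.55 ≈ 9.79, β = 0.22·12.55 ≈ 2.76.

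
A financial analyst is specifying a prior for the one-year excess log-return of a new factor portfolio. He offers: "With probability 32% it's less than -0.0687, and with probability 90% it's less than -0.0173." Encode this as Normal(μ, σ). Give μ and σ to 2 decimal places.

μ = -0.05, σ = 0.03

The p-quantile of Normal(μ,σ) is μ + z_p·σ, with z_{0.32} = -0.4677 and z_{0.9} = 1.282.
Eliminate σ: μ = (z₂·x₁ − z₁·x₂)/(z₂ − z₁) = (1.282·-0.0687 − (-0.4677)·-0.0173)/1.749 = -0.05.
Then σ = (x₂ − x₁)/(z₂ − z₁) = (-0.0173 − -0.0687)/1.749 = 0.03.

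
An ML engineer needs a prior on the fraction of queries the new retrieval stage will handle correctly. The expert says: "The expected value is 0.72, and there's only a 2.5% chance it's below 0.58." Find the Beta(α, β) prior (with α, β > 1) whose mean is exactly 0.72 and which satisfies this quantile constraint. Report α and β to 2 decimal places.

α ≈ 31.57, β ≈ 12.28

With mean 0.72 fixed, write α = 0.72s, β = 0.28s where s = α+β.
Need P(θ < 0.58) = 0.025 under Beta(0.72s, 0.28s). Normal approximation: (q−m)/√(m(1−m)/s) ≈ z_{0.025} = -1.96, so s ≈ 0.72·0.28·(-1.96)²/(0.58−0.72)² = 39.5.
At s = 39.5: P(θ<0.58) ≈ 0.031. Adjusting to match 0.025 gives s ≈ 43.85.
So α = 0.72·43.85 ≈ 31.57, β = 0.28·43.85 ≈ 12.28.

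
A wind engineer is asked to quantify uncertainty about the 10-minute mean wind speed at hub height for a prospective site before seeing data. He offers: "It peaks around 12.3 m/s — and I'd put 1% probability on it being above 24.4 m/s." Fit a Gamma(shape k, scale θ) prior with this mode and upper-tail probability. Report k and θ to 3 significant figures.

k ≈ 11.5, θ ≈ 1.17

Gamma(k,θ) with k>1 has mode (k−1)θ, so θ = 12.3/(k−1).
Need P(X < 24.4) = 0.99 with θ tied to k this way. Start at k = 2, θ = 12.3: P(X<24.4) ≈ 0.590.
Too low — raise k to concentrate. Iterating converges to k ≈ 11.5.
Then θ = 12.3/(11.5−1) ≈ 1.17.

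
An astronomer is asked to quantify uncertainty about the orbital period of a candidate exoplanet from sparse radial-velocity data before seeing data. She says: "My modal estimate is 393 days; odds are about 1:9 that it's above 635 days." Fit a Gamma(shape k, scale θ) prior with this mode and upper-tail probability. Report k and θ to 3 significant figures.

k ≈ 9.17, θ ≈ 48.1

Gamma(k,θ) with k>1 has mode (k−1)θ, so θ = 393/(k−1).
Need P(X < 635) = 0.9 with θ tied to k this way. Start at k = 2, θ = 393: P(X<635) ≈ 0.480.
Too low — raise k to concentrate. Iterating converges to k ≈ 9.17.
Then θ = 393/(9.17−1) ≈ 48.1.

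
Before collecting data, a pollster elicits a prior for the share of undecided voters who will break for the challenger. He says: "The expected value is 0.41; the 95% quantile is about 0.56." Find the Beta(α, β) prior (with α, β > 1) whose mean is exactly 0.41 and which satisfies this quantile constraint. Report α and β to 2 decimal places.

With mean 0.41 fixed, write α = 0.41s, β = 0.59s where s = α+β.
Need P(θ < 0.56) = 0.95 under Beta(0.41s, 0.59s). Normal approximation: (q−m)/√(m(1−m)/s) ≈ z_{0.95} = 1.64, so s ≈ 0.41·0.59·(1.64)²/(0.56−0.41)² = 29.1.
At s = 29.1: P(θ<0.56) ≈ 0.949. Adjusting to match 0.95 gives s ≈ 29.59.
So α = 0.41·29.59 ≈ 12.13, β = 0.59·29.59 ≈ 17.46.

α ≈ 12.13, β ≈ 17.46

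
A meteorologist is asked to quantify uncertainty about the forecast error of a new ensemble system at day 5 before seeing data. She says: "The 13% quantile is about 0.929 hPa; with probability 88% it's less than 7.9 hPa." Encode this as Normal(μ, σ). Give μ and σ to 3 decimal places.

μ = 4.341, σ = 3.029

For Normal(μ,σ), the p-quantile is μ + z_p·σ. Here z_{0.13} = -1.126, z_{0.88} = 1.175.
So 0.929 = μ − 1.126σ and 7.9 = μ + 1.175σ.
Subtracting: σ = (7.9 − 0.929)/(1.175 − (-1.126)) = 3.029.
Then μ = 0.929 − (-1.126)·3.029 = 4.341.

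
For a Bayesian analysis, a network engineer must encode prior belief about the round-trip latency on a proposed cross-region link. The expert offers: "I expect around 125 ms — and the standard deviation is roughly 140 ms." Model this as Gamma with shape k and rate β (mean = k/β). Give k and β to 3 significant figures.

For Gamma(k, rate β): mean = k/β, variance = k/β², so CV = 1/√k.
CV = SD/mean = 140/125 = 1.12, hence k = 1/CV² = 0.797.
Then β = k/mean = 0.797/125 = 0.00638.

k ≈ 0.797, β ≈ 0.00638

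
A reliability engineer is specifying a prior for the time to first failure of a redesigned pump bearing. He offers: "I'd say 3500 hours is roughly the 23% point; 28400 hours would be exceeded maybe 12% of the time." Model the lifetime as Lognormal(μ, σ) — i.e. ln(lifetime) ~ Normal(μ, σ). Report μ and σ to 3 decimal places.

μ ≈ 8.969, σ ≈ 1.094

If T ~ Lognormal(μ,σ) then ln T ~ Normal(μ,σ), so the p-quantile of ln T is μ + z_p·σ.
ln(3500) = 8.161 and ln(28400) = 10.25; z_{0.23} = -0.7388, z_{0.88} = 1.175.
σ = (10.25 − 8.161)/(1.175 − (-0.7388)) = 1.094.
μ = 8.161 − (-0.7388)·1.094 = 8.969.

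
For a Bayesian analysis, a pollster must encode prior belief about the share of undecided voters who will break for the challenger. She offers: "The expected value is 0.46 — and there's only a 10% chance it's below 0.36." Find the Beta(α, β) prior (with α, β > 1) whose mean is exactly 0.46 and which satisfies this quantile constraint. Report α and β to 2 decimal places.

α ≈ 18.45, β ≈ 21.65

With mean 0.46 fixed, write α = 0.46s, β = 0.54s where s = α+β.
Need P(θ < 0.36) = 0.1 under Beta(0.46s, 0.54s). Normal approximation: (q−m)/√(m(1−m)/s) ≈ z_{0.1} = -1.28, so s ≈ 0.46·0.54·(-1.28)²/(0.36−0.46)² = 40.8.
At s = 40.8: P(θ<0.36) ≈ 0.098. Adjusting to match 0.1 gives s ≈ 40.10.
So α = 0.46·40.10 ≈ 18.45, β = 0.54·40.10 ≈ 21.65.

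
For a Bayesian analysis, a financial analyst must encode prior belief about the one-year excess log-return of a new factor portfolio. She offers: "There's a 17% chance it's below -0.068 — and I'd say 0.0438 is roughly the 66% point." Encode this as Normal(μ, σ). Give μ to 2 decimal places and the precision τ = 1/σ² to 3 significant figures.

The p-quantile of Normal(μ,σ) is μ + z_p·σ, with z_{0.17} = -0.9542 and z_{0.66} = 0.4125.
Eliminate σ: μ = (z₂·x₁ − z₁·x₂)/(z₂ − z₁) = (0.4125·-0.068 − (-0.9542)·0.0438)/1.367 = 0.01.
Then σ = (x₂ − x₁)/(z₂ − z₁) = (0.0438 − -0.068)/1.367 = 0.08.
Precision τ = 1/σ² = 1/0.08181² = 149.

μ = 0.01, τ = 149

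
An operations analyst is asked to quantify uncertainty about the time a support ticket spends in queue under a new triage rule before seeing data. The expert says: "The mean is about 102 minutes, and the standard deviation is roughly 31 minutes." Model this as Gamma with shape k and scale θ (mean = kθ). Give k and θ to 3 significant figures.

k ≈ 10.8, θ ≈ 9.42

For Gamma(k, scale θ): mean = kθ, variance = kθ², so CV = 1/√k.
CV = SD/mean = 31/102 = 0.3039, hence k = 1/CV² = 10.8.
Then θ = mean/k = 102/10.8 = 9.42.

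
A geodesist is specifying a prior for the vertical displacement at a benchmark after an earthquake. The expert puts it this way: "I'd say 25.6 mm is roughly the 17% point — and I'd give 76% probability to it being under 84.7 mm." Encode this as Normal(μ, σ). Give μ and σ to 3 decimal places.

The p-quantile of Normal(μ,σ) is μ + z_p·σ, with z_{0.17} = -0.9542 and z_{0.76} = 0.7063.
Eliminate σ: μ = (z₂·x₁ − z₁·x₂)/(z₂ − z₁) = (0.7063·25.6 − (-0.9542)·84.7)/1.66 = 59.561.
Then σ = (x₂ − x₁)/(z₂ − z₁) = (84.7 − 25.6)/1.66 = 35.592.

μ = 59.561, σ = 35.592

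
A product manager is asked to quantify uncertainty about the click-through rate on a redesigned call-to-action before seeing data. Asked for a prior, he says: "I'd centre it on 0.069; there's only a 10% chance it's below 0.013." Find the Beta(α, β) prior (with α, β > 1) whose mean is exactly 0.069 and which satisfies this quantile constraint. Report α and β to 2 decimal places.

With mean 0.069 fixed, write α = 0.069s, β = 0.931s where s = α+β.
Need P(θ < 0.013) = 0.1 under Beta(0.069s, 0.931s). Normal approximation: (q−m)/√(m(1−m)/s) ≈ z_{0.1} = -1.28, so s ≈ 0.069·0.931·(-1.28)²/(0.013−0.069)² = 33.6.
At s = 33.6: P(θ<0.013) ≈ 0.036. Adjusting to match 0.1 gives s ≈ 20.29.
So α = 0.069·20.29 ≈ 1.40, β = 0.931·20.29 ≈ 18.89.

α ≈ 1.40, β ≈ 18.89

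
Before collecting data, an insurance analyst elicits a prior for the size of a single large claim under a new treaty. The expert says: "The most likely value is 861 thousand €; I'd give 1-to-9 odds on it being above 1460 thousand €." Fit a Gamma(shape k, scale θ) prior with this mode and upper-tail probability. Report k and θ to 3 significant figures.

Gamma(k,θ) with k>1 has mode (k−1)θ, so θ = 861/(k−1).
Need P(X < 1460) = 0.9 with θ tied to k this way. Start at k = 2, θ = 861: P(X<1460) ≈ 0.505.
Too low — raise k to concentrate. Iterating converges to k ≈ 7.79.
Then θ = 861/(7.79−1) ≈ 127.

k ≈ 7.79, θ ≈ 127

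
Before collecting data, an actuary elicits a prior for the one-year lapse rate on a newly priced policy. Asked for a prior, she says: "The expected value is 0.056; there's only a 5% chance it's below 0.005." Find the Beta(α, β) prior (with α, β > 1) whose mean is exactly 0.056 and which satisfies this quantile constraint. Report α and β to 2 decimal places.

α ≈ 1.26, β ≈ 21.16

With mean 0.056 fixed, write α = 0.056s, β = 0.944s where s = α+β.
Need P(θ < 0.005) = 0.05 under Beta(0.056s, 0.944s). Normal approximation: (q−m)/√(m(1−m)/s) ≈ z_{0.05} = -1.64, so s ≈ 0.056·0.944·(-1.64)²/(0.005−0.056)² = 55.0.
At s = 55.0: P(θ<0.005) ≈ 0.002. Adjusting to match 0.05 gives s ≈ 22.41.
So α = 0.056·22.41 ≈ 1.26, β = 0.944·22.41 ≈ 21.16.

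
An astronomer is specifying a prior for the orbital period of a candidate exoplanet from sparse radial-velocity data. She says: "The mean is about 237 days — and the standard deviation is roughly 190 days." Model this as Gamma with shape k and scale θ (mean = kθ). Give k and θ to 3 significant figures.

For Gamma(k, scale θ): mean = kθ, variance = kθ², so CV = 1/√k.
CV = SD/mean = 190/237 = 0.8017, hence k = 1/CV² = 1.56.
Then θ = mean/k = 237/1.56 = 152.

k ≈ 1.56, θ ≈ 152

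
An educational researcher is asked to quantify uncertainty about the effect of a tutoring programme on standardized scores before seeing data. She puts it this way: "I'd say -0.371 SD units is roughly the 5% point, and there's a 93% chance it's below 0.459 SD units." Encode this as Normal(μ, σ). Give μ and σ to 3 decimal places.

μ = 0.066, σ = 0.266

The p-quantile of Normal(μ,σ) is μ + z_p·σ, with z_{0.05} = -1.645 and z_{0.93} = 1.476.
Eliminate σ: μ = (z₂·x₁ − z₁·x₂)/(z₂ − z₁) = (1.476·-0.371 − (-1.645)·0.459)/3.121 = 0.066.
Then σ = (x₂ − x₁)/(z₂ − z₁) = (0.459 − -0.371)/3.121 = 0.266.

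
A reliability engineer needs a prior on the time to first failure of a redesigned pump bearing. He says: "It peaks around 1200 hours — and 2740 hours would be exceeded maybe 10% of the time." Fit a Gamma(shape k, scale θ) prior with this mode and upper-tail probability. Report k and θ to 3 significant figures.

Gamma(k,θ) with k>1 has mode (k−1)θ, so θ = 1200/(k−1).
Need P(X < 2740) = 0.9 with θ tied to k this way. Start at k = 2, θ = 1200: P(X<2740) ≈ 0.665.
Too low — raise k to concentrate. Iterating converges to k ≈ 3.82.
Then θ = 1200/(3.82−1) ≈ 425.

k ≈ 3.82, θ ≈ 425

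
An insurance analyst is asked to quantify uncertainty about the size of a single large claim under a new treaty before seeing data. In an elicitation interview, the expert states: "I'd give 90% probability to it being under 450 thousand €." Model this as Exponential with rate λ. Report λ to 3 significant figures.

λ ≈ 0.00512

P(T < 450.0) = 1 − e^(−λ·450.0) = 0.9, so λ = −ln(1−0.9)/450.0 = −ln(0.1)/450.0 = 0.00512.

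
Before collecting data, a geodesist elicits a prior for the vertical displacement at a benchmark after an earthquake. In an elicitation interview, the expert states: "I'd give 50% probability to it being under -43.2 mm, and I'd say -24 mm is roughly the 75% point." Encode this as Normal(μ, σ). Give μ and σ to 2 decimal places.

μ = -43.20, σ = 28.47

For Normal(μ,σ), the p-quantile is μ + z_p·σ. Here z_{0.5} = 0, z_{0.75} = 0.6745.
So -43.2 = μ + 0σ and -24 = μ + 0.6745σ.
Subtracting: σ = (-24 − -43.2)/(0.6745 − (0)) = 28.47.
Then μ = -43.2 − (0)·28.47 = -43.20.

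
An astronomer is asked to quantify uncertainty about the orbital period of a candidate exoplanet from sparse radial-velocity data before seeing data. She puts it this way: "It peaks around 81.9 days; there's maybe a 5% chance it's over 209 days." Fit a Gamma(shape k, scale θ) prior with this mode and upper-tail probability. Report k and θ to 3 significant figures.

k ≈ 4.09, θ ≈ 26.5

Gamma(k,θ) with k>1 has mode (k−1)θ, so θ = 81.9/(k−1).
Need P(X < 209) = 0.95 with θ tied to k this way. Start at k = 2, θ = 81.9: P(X<209) ≈ 0.723.
Too low — raise k to concentrate. Iterating converges to k ≈ 4.09.
Then θ = 81.9/(4.09−1) ≈ 26.5.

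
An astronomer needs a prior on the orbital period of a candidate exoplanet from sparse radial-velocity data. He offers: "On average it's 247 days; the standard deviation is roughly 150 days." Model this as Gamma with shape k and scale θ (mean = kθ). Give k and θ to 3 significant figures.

k ≈ 2.71, θ ≈ 91.1

For Gamma(k, scale θ): mean = kθ, variance = kθ², so CV = 1/√k.
CV = SD/mean = 150/247 = 0.6073, hence k = 1/CV² = 2.71.
Then θ = mean/k = 247/2.71 = 91.1.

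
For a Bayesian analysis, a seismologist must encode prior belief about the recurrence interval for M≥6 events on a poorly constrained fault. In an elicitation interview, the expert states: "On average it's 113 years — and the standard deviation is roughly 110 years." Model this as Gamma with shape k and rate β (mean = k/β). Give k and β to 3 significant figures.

k ≈ 1.06, β ≈ 0.00934

For Gamma(k, rate β): mean = k/β, variance = k/β², so CV = 1/√k.
CV = SD/mean = 110/113 = 0.9735, hence k = 1/CV² = 1.06.
Then β = k/mean = 1.06/113 = 0.00934.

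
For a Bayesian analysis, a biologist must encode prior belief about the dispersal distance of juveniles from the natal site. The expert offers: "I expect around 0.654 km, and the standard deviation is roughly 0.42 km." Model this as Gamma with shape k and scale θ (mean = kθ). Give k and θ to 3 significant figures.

For Gamma(k, scale θ): mean = kθ, variance = kθ², so CV = 1/√k.
CV = SD/mean = 0.42/0.654 = 0.6422, hence k = 1/CV² = 2.42.
Then θ = mean/k = 0.654/2.42 = 0.27.

k ≈ 2.42, θ ≈ 0.27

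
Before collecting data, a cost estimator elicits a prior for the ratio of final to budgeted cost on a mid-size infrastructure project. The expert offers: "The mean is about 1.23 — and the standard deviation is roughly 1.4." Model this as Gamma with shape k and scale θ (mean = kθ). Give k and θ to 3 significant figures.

For Gamma(k, scale θ): mean = kθ, variance = kθ², so CV = 1/√k.
CV = SD/mean = 1.4/1.23 = 1.138, hence k = 1/CV² = 0.772.
Then θ = mean/k = 1.23/0.772 = 1.59.

k ≈ 0.772, θ ≈ 1.59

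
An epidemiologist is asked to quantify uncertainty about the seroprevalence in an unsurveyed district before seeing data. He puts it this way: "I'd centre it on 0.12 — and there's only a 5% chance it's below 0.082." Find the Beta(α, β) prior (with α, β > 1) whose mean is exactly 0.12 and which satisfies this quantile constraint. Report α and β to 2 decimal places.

With mean 0.12 fixed, write α = 0.12s, β = 0.88s where s = α+β.
Need P(θ < 0.082) = 0.05 under Beta(0.12s, 0.88s). Normal approximation: (q−m)/√(m(1−m)/s) ≈ z_{0.05} = -1.64, so s ≈ 0.12·0.88·(-1.64)²/(0.082−0.12)² = 197.9.
At s = 197.9: P(θ<0.082) ≈ 0.038. Adjusting to match 0.05 gives s ≈ 171.86.
So α = 0.12·171.86 ≈ 20.62, β = 0.88·171.86 ≈ 151.24.

α ≈ 20.62, β ≈ 151.24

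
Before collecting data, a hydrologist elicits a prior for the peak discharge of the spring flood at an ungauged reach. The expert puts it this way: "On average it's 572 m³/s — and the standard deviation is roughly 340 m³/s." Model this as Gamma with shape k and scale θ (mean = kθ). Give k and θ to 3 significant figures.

k ≈ 2.83, θ ≈ 202

For Gamma(k, scale θ): mean = kθ, variance = kθ², so CV = 1/√k.
CV = SD/mean = 340/572 = 0.5944, hence k = 1/CV² = 2.83.
Then θ = mean/k = 572/2.83 = 202.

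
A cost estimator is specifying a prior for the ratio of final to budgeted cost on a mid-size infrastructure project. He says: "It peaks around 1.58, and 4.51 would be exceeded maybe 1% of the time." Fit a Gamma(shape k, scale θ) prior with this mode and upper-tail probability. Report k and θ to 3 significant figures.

k ≈ 5.14, θ ≈ 0.382

Gamma(k,θ) with k>1 has mode (k−1)θ, so θ = 1.58/(k−1).
Need P(X < 4.51) = 0.99 with θ tied to k this way. Start at k = 2, θ = 1.58: P(X<4.51) ≈ 0.778.
Too low — raise k to concentrate. Iterating converges to k ≈ 5.14.
Then θ = 1.58/(5.14−1) ≈ 0.382.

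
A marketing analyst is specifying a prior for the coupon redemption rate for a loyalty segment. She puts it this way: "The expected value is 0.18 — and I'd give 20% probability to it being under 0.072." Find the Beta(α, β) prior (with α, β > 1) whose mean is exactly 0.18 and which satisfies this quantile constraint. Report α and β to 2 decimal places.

With mean 0.18 fixed, write α = 0.18s, β = 0.82s where s = α+β.
Need P(θ < 0.072) = 0.2 under Beta(0.18s, 0.82s). Normal approximation: (q−m)/√(m(1−m)/s) ≈ z_{0.2} = -0.842, so s ≈ 0.18·0.82·(-0.842)²/(0.072−0.18)² = 9.0.
At s = 9.0: P(θ<0.072) ≈ 0.199. Adjusting to match 0.2 gives s ≈ 8.93.
So α = 0.18·8.93 ≈ 1.61, β = 0.82·8.93 ≈ 7.32.

α ≈ 1.61, β ≈ 7.32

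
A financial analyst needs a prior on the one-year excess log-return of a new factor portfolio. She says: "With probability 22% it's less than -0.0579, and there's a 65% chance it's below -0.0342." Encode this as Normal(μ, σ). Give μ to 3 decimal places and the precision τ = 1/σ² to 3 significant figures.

μ = -0.042, τ = 2390

The p-quantile of Normal(μ,σ) is μ + z_p·σ, with z_{0.22} = -0.7722 and z_{0.65} = 0.3853.
Eliminate σ: μ = (z₂·x₁ − z₁·x₂)/(z₂ − z₁) = (0.3853·-0.0579 − (-0.7722)·-0.0342)/1.158 = -0.042.
Then σ = (x₂ − x₁)/(z₂ − z₁) = (-0.0342 − -0.0579)/1.158 = 0.020.
Precision τ = 1/σ² = 1/0.02047² = 2390.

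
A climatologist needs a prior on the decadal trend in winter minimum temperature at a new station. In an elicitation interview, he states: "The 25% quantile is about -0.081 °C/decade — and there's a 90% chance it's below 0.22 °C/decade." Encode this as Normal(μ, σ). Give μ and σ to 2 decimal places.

μ = 0.02, σ = 0.15

For Normal(μ,σ), the p-quantile is μ + z_p·σ. Here z_{0.25} = -0.6745, z_{0.9} = 1.282.
So -0.081 = μ − 0.6745σ and 0.22 = μ + 1.282σ.
Subtracting: σ = (0.22 − -0.081)/(1.282 − (-0.6745)) = 0.15.
Then μ = -0.081 − (-0.6745)·0.15 = 0.02.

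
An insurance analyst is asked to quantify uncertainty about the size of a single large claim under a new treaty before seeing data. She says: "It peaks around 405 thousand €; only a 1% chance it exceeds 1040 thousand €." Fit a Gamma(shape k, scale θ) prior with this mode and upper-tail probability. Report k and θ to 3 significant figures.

k ≈ 6.25, θ ≈ 77.2

Gamma(k,θ) with k>1 has mode (k−1)θ, so θ = 405/(k−1).
Need P(X < 1040) = 0.99 with θ tied to k this way. Start at k = 2, θ = 405: P(X<1040) ≈ 0.726.
Too low — raise k to concentrate. Iterating converges to k ≈ 6.25.
Then θ = 405/(6.25−1) ≈ 77.2.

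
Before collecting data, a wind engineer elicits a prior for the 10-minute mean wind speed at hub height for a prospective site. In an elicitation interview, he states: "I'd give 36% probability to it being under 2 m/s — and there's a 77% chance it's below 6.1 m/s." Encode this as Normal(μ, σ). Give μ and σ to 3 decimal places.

The p-quantile of Normal(μ,σ) is μ + z_p·σ, with z_{0.36} = -0.3585 and z_{0.77} = 0.7388.
Eliminate σ: μ = (z₂·x₁ − z₁·x₂)/(z₂ − z₁) = (0.7388·2 − (-0.3585)·6.1)/1.097 = 3.339.
Then σ = (x₂ − x₁)/(z₂ − z₁) = (6.1 − 2)/1.097 = 3.736.

μ = 3.339, σ = 3.736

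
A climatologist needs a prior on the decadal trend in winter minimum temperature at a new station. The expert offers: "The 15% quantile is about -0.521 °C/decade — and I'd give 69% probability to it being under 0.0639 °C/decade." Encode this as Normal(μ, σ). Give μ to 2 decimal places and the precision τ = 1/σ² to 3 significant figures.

μ = -0.13, τ = 6.86

The p-quantile of Normal(μ,σ) is μ + z_p·σ, with z_{0.15} = -1.036 and z_{0.69} = 0.4959.
Eliminate σ: μ = (z₂·x₁ − z₁·x₂)/(z₂ − z₁) = (0.4959·-0.521 − (-1.036)·0.0639)/1.532 = -0.13.
Then σ = (x₂ − x₁)/(z₂ − z₁) = (0.0639 − -0.521)/1.532 = 0.38.
Precision τ = 1/σ² = 1/0.3817² = 6.86.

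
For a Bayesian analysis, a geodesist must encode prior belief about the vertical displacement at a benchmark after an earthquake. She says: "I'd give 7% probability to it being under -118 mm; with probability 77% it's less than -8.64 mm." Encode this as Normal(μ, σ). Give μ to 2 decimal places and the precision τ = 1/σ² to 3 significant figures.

μ = -45.12, τ = 0.00041

The p-quantile of Normal(μ,σ) is μ + z_p·σ, with z_{0.07} = -1.476 and z_{0.77} = 0.7388.
Eliminate σ: μ = (z₂·x₁ − z₁·x₂)/(z₂ − z₁) = (0.7388·-118 − (-1.476)·-8.64)/2.215 = -45.12.
Then σ = (x₂ − x₁)/(z₂ − z₁) = (-8.64 − -118)/2.215 = 49.38.
Precision τ = 1/σ² = 1/49.38² = 0.00041.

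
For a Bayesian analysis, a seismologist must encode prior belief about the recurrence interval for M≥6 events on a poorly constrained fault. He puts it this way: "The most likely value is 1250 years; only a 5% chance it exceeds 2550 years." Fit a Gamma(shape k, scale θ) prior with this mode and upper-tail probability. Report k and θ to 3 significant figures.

Gamma(k,θ) with k>1 has mode (k−1)θ, so θ = 1250/(k−1).
Need P(X < 2550) = 0.95 with θ tied to k this way. Start at k = 2, θ = 1250: P(X<2550) ≈ 0.605.
Too low — raise k to concentrate. Iterating converges to k ≈ 6.45.
Then θ = 1250/(6.45−1) ≈ 230.

k ≈ 6.45, θ ≈ 230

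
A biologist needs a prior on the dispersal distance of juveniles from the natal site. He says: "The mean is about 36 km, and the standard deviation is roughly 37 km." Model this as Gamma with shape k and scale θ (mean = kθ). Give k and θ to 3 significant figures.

For Gamma(k, scale θ): mean = kθ, variance = kθ², so CV = 1/√k.
CV = SD/mean = 37/36 = 1.028, hence k = 1/CV² = 0.947.
Then θ = mean/k = 36/0.947 = 38.

k ≈ 0.947, θ ≈ 38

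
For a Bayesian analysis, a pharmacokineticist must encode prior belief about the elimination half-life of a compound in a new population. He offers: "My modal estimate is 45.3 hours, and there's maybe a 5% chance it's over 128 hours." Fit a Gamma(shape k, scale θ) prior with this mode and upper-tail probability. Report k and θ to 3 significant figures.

k ≈ 3.48, θ ≈ 18.3

Gamma(k,θ) with k>1 has mode (k−1)θ, so θ = 45.3/(k−1).
Need P(X < 128) = 0.95 with θ tied to k this way. Start at k = 2, θ = 45.3: P(X<128) ≈ 0.773.
Too low — raise k to concentrate. Iterating converges to k ≈ 3.48.
Then θ = 45.3/(3.48−1) ≈ 18.3.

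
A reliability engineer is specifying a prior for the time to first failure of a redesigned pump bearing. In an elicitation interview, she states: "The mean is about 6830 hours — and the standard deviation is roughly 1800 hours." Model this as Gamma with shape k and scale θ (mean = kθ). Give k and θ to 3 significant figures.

k ≈ 14.4, θ ≈ 474

For Gamma(k, scale θ): mean = kθ, variance = kθ², so CV = 1/√k.
CV = SD/mean = 1800/6830 = 0.2635, hence k = 1/CV² = 14.4.
Then θ = mean/k = 6830/14.4 = 474.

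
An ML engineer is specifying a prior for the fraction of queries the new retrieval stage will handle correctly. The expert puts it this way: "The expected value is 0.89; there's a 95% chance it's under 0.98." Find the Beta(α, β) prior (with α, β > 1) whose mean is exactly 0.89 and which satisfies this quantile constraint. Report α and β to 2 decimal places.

With mean 0.89 fixed, write α = 0.89s, β = 0.11s where s = α+β.
Need P(θ < 0.98) = 0.95 under Beta(0.89s, 0.11s). Normal approximation: (q−m)/√(m(1−m)/s) ≈ z_{0.95} = 1.64, so s ≈ 0.89·0.11·(1.64)²/(0.98−0.89)² = 32.7.
At s = 32.7: P(θ<0.98) ≈ 0.992. Adjusting to match 0.95 gives s ≈ 17.42.
So α = 0.89·17.42 ≈ 15.51, β = 0.11·17.42 ≈ 1.92.

α ≈ 15.51, β ≈ 1.92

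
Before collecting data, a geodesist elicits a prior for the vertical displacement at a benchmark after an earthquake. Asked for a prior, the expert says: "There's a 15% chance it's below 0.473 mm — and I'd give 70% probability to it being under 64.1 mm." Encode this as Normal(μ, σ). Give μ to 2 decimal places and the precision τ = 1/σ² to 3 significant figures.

μ = 42.72, τ = 0.000602

The p-quantile of Normal(μ,σ) is μ + z_p·σ, with z_{0.15} = -1.036 and z_{0.7} = 0.5244.
Eliminate σ: μ = (z₂·x₁ − z₁·x₂)/(z₂ − z₁) = (0.5244·0.473 − (-1.036)·64.1)/1.561 = 42.72.
Then σ = (x₂ − x₁)/(z₂ − z₁) = (64.1 − 0.473)/1.561 = 40.76.
Precision τ = 1/σ² = 1/40.76² = 0.000602.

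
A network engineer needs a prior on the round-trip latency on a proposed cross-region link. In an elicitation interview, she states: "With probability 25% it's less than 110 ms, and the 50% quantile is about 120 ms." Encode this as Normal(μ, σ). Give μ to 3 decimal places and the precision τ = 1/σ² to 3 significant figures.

μ = 120.000, τ = 0.00455

For Normal(μ,σ), the p-quantile is μ + z_p·σ. Here z_{0.25} = -0.6745, z_{0.5} = 0.
So 110 = μ − 0.6745σ and 120 = μ + 0σ.
Subtracting: σ = (120 − 110)/(0 − (-0.6745)) = 14.826.
Then μ = 110 − (-0.6745)·14.826 = 120.000.
Precision τ = 1/σ² = 1/14.83² = 0.00455.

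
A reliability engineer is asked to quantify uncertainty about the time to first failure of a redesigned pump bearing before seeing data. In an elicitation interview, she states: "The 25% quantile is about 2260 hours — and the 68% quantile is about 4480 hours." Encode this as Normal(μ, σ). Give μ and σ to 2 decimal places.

μ = 3570.96, σ = 1943.64

For Normal(μ,σ), the p-quantile is μ + z_p·σ. Here z_{0.25} = -0.6745, z_{0.68} = 0.4677.
So 2260 = μ − 0.6745σ and 4480 = μ + 0.4677σ.
Subtracting: σ = (4480 − 2260)/(0.4677 − (-0.6745)) = 1943.64.
Then μ = 2260 − (-0.6745)·1943.64 = 3570.96.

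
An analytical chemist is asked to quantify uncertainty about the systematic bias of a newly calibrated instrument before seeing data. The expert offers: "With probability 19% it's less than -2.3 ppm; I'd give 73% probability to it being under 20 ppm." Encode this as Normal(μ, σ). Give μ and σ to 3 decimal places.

μ = 10.833, σ = 14.959

The p-quantile of Normal(μ,σ) is μ + z_p·σ, with z_{0.19} = -0.8779 and z_{0.73} = 0.6128.
Eliminate σ: μ = (z₂·x₁ − z₁·x₂)/(z₂ − z₁) = (0.6128·-2.3 − (-0.8779)·20)/1.491 = 10.833.
Then σ = (x₂ − x₁)/(z₂ − z₁) = (20 − -2.3)/1.491 = 14.959.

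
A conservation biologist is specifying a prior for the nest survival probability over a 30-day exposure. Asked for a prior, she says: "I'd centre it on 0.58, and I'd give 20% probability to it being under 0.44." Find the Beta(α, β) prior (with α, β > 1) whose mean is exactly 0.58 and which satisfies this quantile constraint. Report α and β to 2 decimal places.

α ≈ 5.05, β ≈ 3.66

With mean 0.58 fixed, write α = 0.58s, β = 0.42s where s = α+β.
Need P(θ < 0.44) = 0.2 under Beta(0.58s, 0.42s). Normal approximation: (q−m)/√(m(1−m)/s) ≈ z_{0.2} = -0.842, so s ≈ 0.58·0.42·(-0.842)²/(0.44−0.58)² = 8.8.
At s = 8.8: P(θ<0.44) ≈ 0.199. Adjusting to match 0.2 gives s ≈ 8.70.
So α = 0.58·8.70 ≈ 5.05, β = 0.42·8.70 ≈ 3.66.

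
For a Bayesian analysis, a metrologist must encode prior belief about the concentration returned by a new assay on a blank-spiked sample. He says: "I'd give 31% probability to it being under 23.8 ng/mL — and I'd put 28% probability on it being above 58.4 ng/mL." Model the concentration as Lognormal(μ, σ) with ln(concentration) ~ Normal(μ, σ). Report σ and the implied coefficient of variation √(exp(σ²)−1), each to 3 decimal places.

σ ≈ 0.832, CV ≈ 0.999

If T ~ Lognormal(μ,σ) then ln T ~ Normal(μ,σ), so the p-quantile of ln T is μ + z_p·σ.
ln(23.8) = 3.17 and ln(58.4) = 4.067; z_{0.31} = -0.4959, z_{0.72} = 0.5828.
σ = (4.067 − 3.17)/(0.5828 − (-0.4959)) = 0.832.
μ = 3.17 − (-0.4959)·0.832 = 3.582.
CV = √(exp(σ²)−1) = √(exp(0.6925)−1) = 0.999.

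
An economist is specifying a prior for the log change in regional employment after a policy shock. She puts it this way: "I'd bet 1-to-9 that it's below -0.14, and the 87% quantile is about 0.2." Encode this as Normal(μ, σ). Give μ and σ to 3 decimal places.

For Normal(μ,σ), the p-quantile is μ + z_p·σ. Here z_{0.1} = -1.282, z_{0.87} = 1.126.
So -0.14 = μ − 1.282σ and 0.2 = μ + 1.126σ.
Subtracting: σ = (0.2 − -0.14)/(1.126 − (-1.282)) = 0.141.
Then μ = -0.14 − (-1.282)·0.141 = 0.041.

μ = 0.041, σ = 0.141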